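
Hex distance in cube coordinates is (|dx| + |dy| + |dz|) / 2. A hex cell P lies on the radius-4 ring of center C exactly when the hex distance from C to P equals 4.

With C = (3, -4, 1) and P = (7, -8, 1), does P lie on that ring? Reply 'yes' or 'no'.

|px - cx| = |7 - 3| = 4
|py - cy| = |-8 - (-4)| = 4
|pz - cz| = |1 - 1| = 0
distance = (4+4+0)/2 = 8/2 = 4
radius = 4; distance == radius -> yes

Answer: yes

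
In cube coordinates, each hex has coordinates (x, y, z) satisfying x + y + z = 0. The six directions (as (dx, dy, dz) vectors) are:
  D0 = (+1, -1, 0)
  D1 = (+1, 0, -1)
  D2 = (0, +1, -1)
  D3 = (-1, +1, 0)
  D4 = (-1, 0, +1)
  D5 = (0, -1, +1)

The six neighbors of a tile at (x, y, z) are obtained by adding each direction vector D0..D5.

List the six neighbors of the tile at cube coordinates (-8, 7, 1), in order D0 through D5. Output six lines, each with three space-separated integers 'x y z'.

Center: (-8, 7, 1). Add each direction:
  D0: (-8, 7, 1) + (1, -1, 0) = (-7, 6, 1)
  D1: (-8, 7, 1) + (1, 0, -1) = (-7, 7, 0)
  D2: (-8, 7, 1) + (0, 1, -1) = (-8, 8, 0)
  D3: (-8, 7, 1) + (-1, 1, 0) = (-9, 8, 1)
  D4: (-8, 7, 1) + (-1, 0, 1) = (-9, 7, 2)
  D5: (-8, 7, 1) + (0, -1, 1) = (-8, 6, 2)

Answer: -7 6 1
-7 7 0
-8 8 0
-9 8 1
-9 7 2
-8 6 2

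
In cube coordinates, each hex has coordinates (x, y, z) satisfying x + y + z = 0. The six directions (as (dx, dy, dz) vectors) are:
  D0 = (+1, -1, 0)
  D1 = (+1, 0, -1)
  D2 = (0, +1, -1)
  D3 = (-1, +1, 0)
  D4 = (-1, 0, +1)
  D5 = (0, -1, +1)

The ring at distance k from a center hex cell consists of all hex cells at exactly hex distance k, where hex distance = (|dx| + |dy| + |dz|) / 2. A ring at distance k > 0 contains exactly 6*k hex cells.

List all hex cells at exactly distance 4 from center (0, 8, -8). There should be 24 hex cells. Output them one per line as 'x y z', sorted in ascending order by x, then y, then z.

Walk ring at distance 4 from (0, 8, -8):
Start at center + D4*4 = (-4, 8, -4)
  hex 0: (-4, 8, -4)
  hex 1: (-3, 7, -4)
  hex 2: (-2, 6, -4)
  hex 3: (-1, 5, -4)
  hex 4: (0, 4, -4)
  hex 5: (1, 4, -5)
  hex 6: (2, 4, -6)
  hex 7: (3, 4, -7)
  hex 8: (4, 4, -8)
  hex 9: (4, 5, -9)
  hex 10: (4, 6, -10)
  hex 11: (4, 7, -11)
  hex 12: (4, 8, -12)
  hex 13: (3, 9, -12)
  hex 14: (2, 10, -12)
  hex 15: (1, 11, -12)
  hex 16: (0, 12, -12)
  hex 17: (-1, 12, -11)
  hex 18: (-2, 12, -10)
  hex 19: (-3, 12, -9)
  hex 20: (-4, 12, -8)
  hex 21: (-4, 11, -7)
  hex 22: (-4, 10, -6)
  hex 23: (-4, 9, -5)
Sorted: 24 hexes.

Answer: -4 8 -4
-4 9 -5
-4 10 -6
-4 11 -7
-4 12 -8
-3 7 -4
-3 12 -9
-2 6 -4
-2 12 -10
-1 5 -4
-1 12 -11
0 4 -4
0 12 -12
1 4 -5
1 11 -12
2 4 -6
2 10 -12
3 4 -7
3 9 -12
4 4 -8
4 5 -9
4 6 -10
4 7 -11
4 8 -12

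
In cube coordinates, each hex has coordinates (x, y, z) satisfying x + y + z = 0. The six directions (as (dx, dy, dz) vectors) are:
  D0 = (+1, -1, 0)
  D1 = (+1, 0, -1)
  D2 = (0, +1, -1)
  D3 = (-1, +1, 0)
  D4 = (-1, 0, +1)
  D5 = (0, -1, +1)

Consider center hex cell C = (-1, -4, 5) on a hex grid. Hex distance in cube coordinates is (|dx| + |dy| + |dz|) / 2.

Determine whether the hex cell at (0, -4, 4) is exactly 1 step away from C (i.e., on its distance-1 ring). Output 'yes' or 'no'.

|px - cx| = |0 - (-1)| = 1
|py - cy| = |-4 - (-4)| = 0
|pz - cz| = |4 - 5| = 1
distance = (1+0+1)/2 = 2/2 = 1
radius = 1; distance == radius -> yes

Answer: yes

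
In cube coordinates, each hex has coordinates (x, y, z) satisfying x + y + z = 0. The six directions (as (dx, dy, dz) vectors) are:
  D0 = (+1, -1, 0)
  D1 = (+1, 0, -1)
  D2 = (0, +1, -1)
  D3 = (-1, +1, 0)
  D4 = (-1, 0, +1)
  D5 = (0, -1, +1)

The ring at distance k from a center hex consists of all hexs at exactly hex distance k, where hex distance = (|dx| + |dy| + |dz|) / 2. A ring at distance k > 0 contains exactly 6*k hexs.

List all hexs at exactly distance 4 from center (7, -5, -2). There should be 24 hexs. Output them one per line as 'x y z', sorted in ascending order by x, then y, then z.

Answer: 3 -5 2
3 -4 1
3 -3 0
3 -2 -1
3 -1 -2
4 -6 2
4 -1 -3
5 -7 2
5 -1 -4
6 -8 2
6 -1 -5
7 -9 2
7 -1 -6
8 -9 1
8 -2 -6
9 -9 0
9 -3 -6
10 -9 -1
10 -4 -6
11 -9 -2
11 -8 -3
11 -7 -4
11 -6 -5
11 -5 -6

Derivation:
Walk ring at distance 4 from (7, -5, -2):
Start at center + D4*4 = (3, -5, 2)
  hex 0: (3, -5, 2)
  hex 1: (4, -6, 2)
  hex 2: (5, -7, 2)
  hex 3: (6, -8, 2)
  hex 4: (7, -9, 2)
  hex 5: (8, -9, 1)
  hex 6: (9, -9, 0)
  hex 7: (10, -9, -1)
  hex 8: (11, -9, -2)
  hex 9: (11, -8, -3)
  hex 10: (11, -7, -4)
  hex 11: (11, -6, -5)
  hex 12: (11, -5, -6)
  hex 13: (10, -4, -6)
  hex 14: (9, -3, -6)
  hex 15: (8, -2, -6)
  hex 16: (7, -1, -6)
  hex 17: (6, -1, -5)
  hex 18: (5, -1, -4)
  hex 19: (4, -1, -3)
  hex 20: (3, -1, -2)
  hex 21: (3, -2, -1)
  hex 22: (3, -3, 0)
  hex 23: (3, -4, 1)
Sorted: 24 hexes.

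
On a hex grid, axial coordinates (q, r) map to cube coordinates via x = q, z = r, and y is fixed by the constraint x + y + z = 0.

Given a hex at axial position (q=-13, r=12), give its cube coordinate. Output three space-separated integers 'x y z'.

x = q = -13
z = r = 12
y = -x - z = -(-13) - (12) = 1

Answer: -13 1 12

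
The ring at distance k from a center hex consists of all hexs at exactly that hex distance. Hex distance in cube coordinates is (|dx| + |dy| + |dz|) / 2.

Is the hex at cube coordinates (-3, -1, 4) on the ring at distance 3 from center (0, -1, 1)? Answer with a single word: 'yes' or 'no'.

Answer: yes

Derivation:
|px - cx| = |-3 - 0| = 3
|py - cy| = |-1 - (-1)| = 0
|pz - cz| = |4 - 1| = 3
distance = (3+0+3)/2 = 6/2 = 3
radius = 3; distance == radius -> yes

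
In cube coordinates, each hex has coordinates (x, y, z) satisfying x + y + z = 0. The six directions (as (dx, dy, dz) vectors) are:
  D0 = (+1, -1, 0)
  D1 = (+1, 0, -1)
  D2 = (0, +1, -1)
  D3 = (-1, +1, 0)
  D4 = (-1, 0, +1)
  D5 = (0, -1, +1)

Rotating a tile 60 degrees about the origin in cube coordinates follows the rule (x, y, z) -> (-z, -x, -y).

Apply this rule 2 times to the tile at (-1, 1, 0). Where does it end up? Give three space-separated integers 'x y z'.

Answer: 1 0 -1

Derivation:
Start: (-1, 1, 0)
Step 1: (-1, 1, 0) -> (-(0), -(-1), -(1)) = (0, 1, -1)
Step 2: (0, 1, -1) -> (-(-1), -(0), -(1)) = (1, 0, -1)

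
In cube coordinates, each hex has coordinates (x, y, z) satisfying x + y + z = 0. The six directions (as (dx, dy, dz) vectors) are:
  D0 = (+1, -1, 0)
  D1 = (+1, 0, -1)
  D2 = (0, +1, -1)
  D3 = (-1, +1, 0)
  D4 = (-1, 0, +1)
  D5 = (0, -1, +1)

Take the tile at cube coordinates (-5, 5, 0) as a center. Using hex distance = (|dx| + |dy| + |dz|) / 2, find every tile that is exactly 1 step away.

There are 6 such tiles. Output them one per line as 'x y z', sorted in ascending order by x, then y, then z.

Walk ring at distance 1 from (-5, 5, 0):
Start at center + D4*1 = (-6, 5, 1)
  hex 0: (-6, 5, 1)
  hex 1: (-5, 4, 1)
  hex 2: (-4, 4, 0)
  hex 3: (-4, 5, -1)
  hex 4: (-5, 6, -1)
  hex 5: (-6, 6, 0)
Sorted: 6 hexes.

Answer: -6 5 1
-6 6 0
-5 4 1
-5 6 -1
-4 4 0
-4 5 -1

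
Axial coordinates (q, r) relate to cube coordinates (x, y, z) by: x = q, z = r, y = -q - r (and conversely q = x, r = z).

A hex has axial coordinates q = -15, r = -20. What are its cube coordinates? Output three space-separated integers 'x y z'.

Answer: -15 35 -20

Derivation:
x = q = -15
z = r = -20
y = -x - z = -(-15) - (-20) = 35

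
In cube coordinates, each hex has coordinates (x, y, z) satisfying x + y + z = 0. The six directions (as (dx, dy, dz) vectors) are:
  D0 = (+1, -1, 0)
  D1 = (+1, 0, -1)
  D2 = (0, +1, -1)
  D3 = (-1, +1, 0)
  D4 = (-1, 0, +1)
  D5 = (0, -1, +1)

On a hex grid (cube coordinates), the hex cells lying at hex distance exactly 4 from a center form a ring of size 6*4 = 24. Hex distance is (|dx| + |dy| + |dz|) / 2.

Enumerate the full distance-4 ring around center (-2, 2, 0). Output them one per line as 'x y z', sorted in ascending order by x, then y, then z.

Answer: -6 2 4
-6 3 3
-6 4 2
-6 5 1
-6 6 0
-5 1 4
-5 6 -1
-4 0 4
-4 6 -2
-3 -1 4
-3 6 -3
-2 -2 4
-2 6 -4
-1 -2 3
-1 5 -4
0 -2 2
0 4 -4
1 -2 1
1 3 -4
2 -2 0
2 -1 -1
2 0 -2
2 1 -3
2 2 -4

Derivation:
Walk ring at distance 4 from (-2, 2, 0):
Start at center + D4*4 = (-6, 2, 4)
  hex 0: (-6, 2, 4)
  hex 1: (-5, 1, 4)
  hex 2: (-4, 0, 4)
  hex 3: (-3, -1, 4)
  hex 4: (-2, -2, 4)
  hex 5: (-1, -2, 3)
  hex 6: (0, -2, 2)
  hex 7: (1, -2, 1)
  hex 8: (2, -2, 0)
  hex 9: (2, -1, -1)
  hex 10: (2, 0, -2)
  hex 11: (2, 1, -3)
  hex 12: (2, 2, -4)
  hex 13: (1, 3, -4)
  hex 14: (0, 4, -4)
  hex 15: (-1, 5, -4)
  hex 16: (-2, 6, -4)
  hex 17: (-3, 6, -3)
  hex 18: (-4, 6, -2)
  hex 19: (-5, 6, -1)
  hex 20: (-6, 6, 0)
  hex 21: (-6, 5, 1)
  hex 22: (-6, 4, 2)
  hex 23: (-6, 3, 3)
Sorted: 24 hexes.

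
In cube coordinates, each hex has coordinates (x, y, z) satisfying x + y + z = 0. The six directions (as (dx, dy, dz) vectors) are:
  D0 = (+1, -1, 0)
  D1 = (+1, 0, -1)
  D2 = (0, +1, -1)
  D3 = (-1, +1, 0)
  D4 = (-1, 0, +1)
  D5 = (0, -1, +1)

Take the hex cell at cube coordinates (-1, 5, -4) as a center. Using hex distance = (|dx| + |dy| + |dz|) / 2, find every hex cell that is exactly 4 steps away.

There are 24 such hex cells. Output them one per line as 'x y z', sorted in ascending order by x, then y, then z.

Answer: -5 5 0
-5 6 -1
-5 7 -2
-5 8 -3
-5 9 -4
-4 4 0
-4 9 -5
-3 3 0
-3 9 -6
-2 2 0
-2 9 -7
-1 1 0
-1 9 -8
0 1 -1
0 8 -8
1 1 -2
1 7 -8
2 1 -3
2 6 -8
3 1 -4
3 2 -5
3 3 -6
3 4 -7
3 5 -8

Derivation:
Walk ring at distance 4 from (-1, 5, -4):
Start at center + D4*4 = (-5, 5, 0)
  hex 0: (-5, 5, 0)
  hex 1: (-4, 4, 0)
  hex 2: (-3, 3, 0)
  hex 3: (-2, 2, 0)
  hex 4: (-1, 1, 0)
  hex 5: (0, 1, -1)
  hex 6: (1, 1, -2)
  hex 7: (2, 1, -3)
  hex 8: (3, 1, -4)
  hex 9: (3, 2, -5)
  hex 10: (3, 3, -6)
  hex 11: (3, 4, -7)
  hex 12: (3, 5, -8)
  hex 13: (2, 6, -8)
  hex 14: (1, 7, -8)
  hex 15: (0, 8, -8)
  hex 16: (-1, 9, -8)
  hex 17: (-2, 9, -7)
  hex 18: (-3, 9, -6)
  hex 19: (-4, 9, -5)
  hex 20: (-5, 9, -4)
  hex 21: (-5, 8, -3)
  hex 22: (-5, 7, -2)
  hex 23: (-5, 6, -1)
Sorted: 24 hexes.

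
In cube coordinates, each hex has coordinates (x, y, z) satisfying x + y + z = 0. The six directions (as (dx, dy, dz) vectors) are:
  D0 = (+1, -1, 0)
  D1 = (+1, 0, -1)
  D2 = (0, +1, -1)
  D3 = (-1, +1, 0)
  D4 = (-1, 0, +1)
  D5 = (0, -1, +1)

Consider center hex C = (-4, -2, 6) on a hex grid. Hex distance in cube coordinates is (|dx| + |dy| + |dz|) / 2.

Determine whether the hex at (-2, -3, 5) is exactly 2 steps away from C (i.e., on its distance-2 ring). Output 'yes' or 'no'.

Answer: yes

Derivation:
|px - cx| = |-2 - (-4)| = 2
|py - cy| = |-3 - (-2)| = 1
|pz - cz| = |5 - 6| = 1
distance = (2+1+1)/2 = 4/2 = 2
radius = 2; distance == radius -> yes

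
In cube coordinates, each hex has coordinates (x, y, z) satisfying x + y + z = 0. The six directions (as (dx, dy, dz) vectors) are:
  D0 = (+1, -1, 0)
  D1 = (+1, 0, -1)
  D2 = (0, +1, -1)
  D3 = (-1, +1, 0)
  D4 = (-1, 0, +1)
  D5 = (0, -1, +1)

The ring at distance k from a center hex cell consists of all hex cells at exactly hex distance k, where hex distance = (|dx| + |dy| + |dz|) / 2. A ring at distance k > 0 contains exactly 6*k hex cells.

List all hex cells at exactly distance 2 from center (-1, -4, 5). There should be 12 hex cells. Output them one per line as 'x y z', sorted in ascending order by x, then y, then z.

Answer: -3 -4 7
-3 -3 6
-3 -2 5
-2 -5 7
-2 -2 4
-1 -6 7
-1 -2 3
0 -6 6
0 -3 3
1 -6 5
1 -5 4
1 -4 3

Derivation:
Walk ring at distance 2 from (-1, -4, 5):
Start at center + D4*2 = (-3, -4, 7)
  hex 0: (-3, -4, 7)
  hex 1: (-2, -5, 7)
  hex 2: (-1, -6, 7)
  hex 3: (0, -6, 6)
  hex 4: (1, -6, 5)
  hex 5: (1, -5, 4)
  hex 6: (1, -4, 3)
  hex 7: (0, -3, 3)
  hex 8: (-1, -2, 3)
  hex 9: (-2, -2, 4)
  hex 10: (-3, -2, 5)
  hex 11: (-3, -3, 6)
Sorted: 12 hexes.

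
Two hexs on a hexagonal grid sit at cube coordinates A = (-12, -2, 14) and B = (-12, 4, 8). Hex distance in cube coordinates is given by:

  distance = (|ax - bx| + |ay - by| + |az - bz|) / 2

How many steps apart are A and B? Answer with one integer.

|ax - bx| = |-12 - (-12)| = 0
|ay - by| = |-2 - 4| = 6
|az - bz| = |14 - 8| = 6
distance = (0 + 6 + 6) / 2 = 12 / 2 = 6

Answer: 6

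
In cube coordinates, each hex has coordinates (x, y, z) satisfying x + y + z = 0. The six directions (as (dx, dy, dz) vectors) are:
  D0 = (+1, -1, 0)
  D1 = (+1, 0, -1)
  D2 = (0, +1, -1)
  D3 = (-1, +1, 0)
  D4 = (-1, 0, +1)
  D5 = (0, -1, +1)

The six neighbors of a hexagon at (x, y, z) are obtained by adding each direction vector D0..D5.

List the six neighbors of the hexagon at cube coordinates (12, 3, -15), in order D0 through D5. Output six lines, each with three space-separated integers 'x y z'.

Center: (12, 3, -15). Add each direction:
  D0: (12, 3, -15) + (1, -1, 0) = (13, 2, -15)
  D1: (12, 3, -15) + (1, 0, -1) = (13, 3, -16)
  D2: (12, 3, -15) + (0, 1, -1) = (12, 4, -16)
  D3: (12, 3, -15) + (-1, 1, 0) = (11, 4, -15)
  D4: (12, 3, -15) + (-1, 0, 1) = (11, 3, -14)
  D5: (12, 3, -15) + (0, -1, 1) = (12, 2, -14)

Answer: 13 2 -15
13 3 -16
12 4 -16
11 4 -15
11 3 -14
12 2 -14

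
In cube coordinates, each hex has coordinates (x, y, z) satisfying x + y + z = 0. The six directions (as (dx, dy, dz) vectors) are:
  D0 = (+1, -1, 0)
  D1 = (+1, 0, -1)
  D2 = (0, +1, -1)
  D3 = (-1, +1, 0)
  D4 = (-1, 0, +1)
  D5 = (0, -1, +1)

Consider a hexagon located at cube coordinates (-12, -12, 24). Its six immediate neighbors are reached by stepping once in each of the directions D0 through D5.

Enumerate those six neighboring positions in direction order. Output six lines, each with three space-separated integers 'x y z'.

Answer: -11 -13 24
-11 -12 23
-12 -11 23
-13 -11 24
-13 -12 25
-12 -13 25

Derivation:
Center: (-12, -12, 24). Add each direction:
  D0: (-12, -12, 24) + (1, -1, 0) = (-11, -13, 24)
  D1: (-12, -12, 24) + (1, 0, -1) = (-11, -12, 23)
  D2: (-12, -12, 24) + (0, 1, -1) = (-12, -11, 23)
  D3: (-12, -12, 24) + (-1, 1, 0) = (-13, -11, 24)
  D4: (-12, -12, 24) + (-1, 0, 1) = (-13, -12, 25)
  D5: (-12, -12, 24) + (0, -1, 1) = (-12, -13, 25)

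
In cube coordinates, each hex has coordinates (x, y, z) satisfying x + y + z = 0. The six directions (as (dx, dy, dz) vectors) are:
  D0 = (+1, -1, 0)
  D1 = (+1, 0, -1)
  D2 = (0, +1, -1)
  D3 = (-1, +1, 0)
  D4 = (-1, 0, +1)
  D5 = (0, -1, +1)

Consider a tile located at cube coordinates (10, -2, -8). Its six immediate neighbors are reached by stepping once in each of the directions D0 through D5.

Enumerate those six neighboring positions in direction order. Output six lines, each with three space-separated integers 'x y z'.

Center: (10, -2, -8). Add each direction:
  D0: (10, -2, -8) + (1, -1, 0) = (11, -3, -8)
  D1: (10, -2, -8) + (1, 0, -1) = (11, -2, -9)
  D2: (10, -2, -8) + (0, 1, -1) = (10, -1, -9)
  D3: (10, -2, -8) + (-1, 1, 0) = (9, -1, -8)
  D4: (10, -2, -8) + (-1, 0, 1) = (9, -2, -7)
  D5: (10, -2, -8) + (0, -1, 1) = (10, -3, -7)

Answer: 11 -3 -8
11 -2 -9
10 -1 -9
9 -1 -8
9 -2 -7
10 -3 -7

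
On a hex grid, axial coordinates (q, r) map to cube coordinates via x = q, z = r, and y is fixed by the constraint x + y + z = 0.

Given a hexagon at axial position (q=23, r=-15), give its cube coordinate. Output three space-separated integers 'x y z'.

Answer: 23 -8 -15

Derivation:
x = q = 23
z = r = -15
y = -x - z = -(23) - (-15) = -8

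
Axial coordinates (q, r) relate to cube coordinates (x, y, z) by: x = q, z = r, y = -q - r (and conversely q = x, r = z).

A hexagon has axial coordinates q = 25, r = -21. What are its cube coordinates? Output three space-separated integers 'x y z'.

x = q = 25
z = r = -21
y = -x - z = -(25) - (-21) = -4

Answer: 25 -4 -21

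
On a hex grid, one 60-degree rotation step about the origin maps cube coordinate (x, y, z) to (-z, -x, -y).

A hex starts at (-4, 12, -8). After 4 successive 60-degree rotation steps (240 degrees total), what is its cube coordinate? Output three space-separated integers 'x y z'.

Start: (-4, 12, -8)
Step 1: (-4, 12, -8) -> (-(-8), -(-4), -(12)) = (8, 4, -12)
Step 2: (8, 4, -12) -> (-(-12), -(8), -(4)) = (12, -8, -4)
Step 3: (12, -8, -4) -> (-(-4), -(12), -(-8)) = (4, -12, 8)
Step 4: (4, -12, 8) -> (-(8), -(4), -(-12)) = (-8, -4, 12)

Answer: -8 -4 12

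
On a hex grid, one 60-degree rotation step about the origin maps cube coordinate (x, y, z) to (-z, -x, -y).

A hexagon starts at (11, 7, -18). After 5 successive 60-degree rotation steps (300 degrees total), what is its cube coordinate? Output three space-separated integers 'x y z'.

Start: (11, 7, -18)
Step 1: (11, 7, -18) -> (-(-18), -(11), -(7)) = (18, -11, -7)
Step 2: (18, -11, -7) -> (-(-7), -(18), -(-11)) = (7, -18, 11)
Step 3: (7, -18, 11) -> (-(11), -(7), -(-18)) = (-11, -7, 18)
Step 4: (-11, -7, 18) -> (-(18), -(-11), -(-7)) = (-18, 11, 7)
Step 5: (-18, 11, 7) -> (-(7), -(-18), -(11)) = (-7, 18, -11)

Answer: -7 18 -11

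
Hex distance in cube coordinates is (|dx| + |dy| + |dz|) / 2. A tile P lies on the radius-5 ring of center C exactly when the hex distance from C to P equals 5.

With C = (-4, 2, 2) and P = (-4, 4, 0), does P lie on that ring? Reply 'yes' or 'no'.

Answer: no

Derivation:
|px - cx| = |-4 - (-4)| = 0
|py - cy| = |4 - 2| = 2
|pz - cz| = |0 - 2| = 2
distance = (0+2+2)/2 = 4/2 = 2
radius = 5; distance != radius -> no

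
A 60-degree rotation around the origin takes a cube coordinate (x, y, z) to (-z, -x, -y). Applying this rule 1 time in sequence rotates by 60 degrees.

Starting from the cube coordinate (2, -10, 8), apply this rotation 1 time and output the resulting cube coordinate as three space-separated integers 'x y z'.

Start: (2, -10, 8)
Step 1: (2, -10, 8) -> (-(8), -(2), -(-10)) = (-8, -2, 10)

Answer: -8 -2 10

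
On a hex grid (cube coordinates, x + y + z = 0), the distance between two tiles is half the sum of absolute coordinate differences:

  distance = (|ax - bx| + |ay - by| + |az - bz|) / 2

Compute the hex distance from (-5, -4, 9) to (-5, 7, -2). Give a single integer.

Answer: 11

Derivation:
|ax - bx| = |-5 - (-5)| = 0
|ay - by| = |-4 - 7| = 11
|az - bz| = |9 - (-2)| = 11
distance = (0 + 11 + 11) / 2 = 22 / 2 = 11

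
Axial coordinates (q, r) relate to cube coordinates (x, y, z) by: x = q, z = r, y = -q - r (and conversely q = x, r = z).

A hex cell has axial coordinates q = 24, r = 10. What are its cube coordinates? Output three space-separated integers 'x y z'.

x = q = 24
z = r = 10
y = -x - z = -(24) - (10) = -34

Answer: 24 -34 10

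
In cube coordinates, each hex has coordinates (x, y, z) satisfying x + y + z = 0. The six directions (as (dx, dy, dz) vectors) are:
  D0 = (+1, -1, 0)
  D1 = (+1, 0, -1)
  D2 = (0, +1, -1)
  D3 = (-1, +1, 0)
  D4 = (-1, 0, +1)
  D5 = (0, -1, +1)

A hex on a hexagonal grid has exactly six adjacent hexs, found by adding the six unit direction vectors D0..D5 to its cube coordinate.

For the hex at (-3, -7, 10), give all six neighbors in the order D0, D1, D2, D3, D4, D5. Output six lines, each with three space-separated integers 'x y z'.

Answer: -2 -8 10
-2 -7 9
-3 -6 9
-4 -6 10
-4 -7 11
-3 -8 11

Derivation:
Center: (-3, -7, 10). Add each direction:
  D0: (-3, -7, 10) + (1, -1, 0) = (-2, -8, 10)
  D1: (-3, -7, 10) + (1, 0, -1) = (-2, -7, 9)
  D2: (-3, -7, 10) + (0, 1, -1) = (-3, -6, 9)
  D3: (-3, -7, 10) + (-1, 1, 0) = (-4, -6, 10)
  D4: (-3, -7, 10) + (-1, 0, 1) = (-4, -7, 11)
  D5: (-3, -7, 10) + (0, -1, 1) = (-3, -8, 11)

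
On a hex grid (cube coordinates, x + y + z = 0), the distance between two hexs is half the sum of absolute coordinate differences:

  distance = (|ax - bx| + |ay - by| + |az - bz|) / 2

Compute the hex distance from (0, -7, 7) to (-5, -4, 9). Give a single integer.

Answer: 5

Derivation:
|ax - bx| = |0 - (-5)| = 5
|ay - by| = |-7 - (-4)| = 3
|az - bz| = |7 - 9| = 2
distance = (5 + 3 + 2) / 2 = 10 / 2 = 5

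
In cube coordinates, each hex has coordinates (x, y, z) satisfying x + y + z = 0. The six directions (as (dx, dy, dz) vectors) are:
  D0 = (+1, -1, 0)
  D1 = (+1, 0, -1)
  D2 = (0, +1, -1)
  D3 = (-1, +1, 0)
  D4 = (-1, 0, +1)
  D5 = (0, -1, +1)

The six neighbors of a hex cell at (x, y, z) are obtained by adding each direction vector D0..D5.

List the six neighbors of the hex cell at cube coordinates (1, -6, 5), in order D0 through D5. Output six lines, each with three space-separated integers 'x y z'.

Center: (1, -6, 5). Add each direction:
  D0: (1, -6, 5) + (1, -1, 0) = (2, -7, 5)
  D1: (1, -6, 5) + (1, 0, -1) = (2, -6, 4)
  D2: (1, -6, 5) + (0, 1, -1) = (1, -5, 4)
  D3: (1, -6, 5) + (-1, 1, 0) = (0, -5, 5)
  D4: (1, -6, 5) + (-1, 0, 1) = (0, -6, 6)
  D5: (1, -6, 5) + (0, -1, 1) = (1, -7, 6)

Answer: 2 -7 5
2 -6 4
1 -5 4
0 -5 5
0 -6 6
1 -7 6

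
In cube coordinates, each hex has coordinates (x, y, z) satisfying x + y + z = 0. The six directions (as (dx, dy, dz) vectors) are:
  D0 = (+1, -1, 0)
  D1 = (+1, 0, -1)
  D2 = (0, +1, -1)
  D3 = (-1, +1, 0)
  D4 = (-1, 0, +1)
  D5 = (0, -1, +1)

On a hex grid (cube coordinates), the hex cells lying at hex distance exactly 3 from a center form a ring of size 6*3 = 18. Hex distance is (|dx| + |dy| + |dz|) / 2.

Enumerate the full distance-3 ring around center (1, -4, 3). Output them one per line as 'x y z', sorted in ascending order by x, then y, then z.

Walk ring at distance 3 from (1, -4, 3):
Start at center + D4*3 = (-2, -4, 6)
  hex 0: (-2, -4, 6)
  hex 1: (-1, -5, 6)
  hex 2: (0, -6, 6)
  hex 3: (1, -7, 6)
  hex 4: (2, -7, 5)
  hex 5: (3, -7, 4)
  hex 6: (4, -7, 3)
  hex 7: (4, -6, 2)
  hex 8: (4, -5, 1)
  hex 9: (4, -4, 0)
  hex 10: (3, -3, 0)
  hex 11: (2, -2, 0)
  hex 12: (1, -1, 0)
  hex 13: (0, -1, 1)
  hex 14: (-1, -1, 2)
  hex 15: (-2, -1, 3)
  hex 16: (-2, -2, 4)
  hex 17: (-2, -3, 5)
Sorted: 18 hexes.

Answer: -2 -4 6
-2 -3 5
-2 -2 4
-2 -1 3
-1 -5 6
-1 -1 2
0 -6 6
0 -1 1
1 -7 6
1 -1 0
2 -7 5
2 -2 0
3 -7 4
3 -3 0
4 -7 3
4 -6 2
4 -5 1
4 -4 0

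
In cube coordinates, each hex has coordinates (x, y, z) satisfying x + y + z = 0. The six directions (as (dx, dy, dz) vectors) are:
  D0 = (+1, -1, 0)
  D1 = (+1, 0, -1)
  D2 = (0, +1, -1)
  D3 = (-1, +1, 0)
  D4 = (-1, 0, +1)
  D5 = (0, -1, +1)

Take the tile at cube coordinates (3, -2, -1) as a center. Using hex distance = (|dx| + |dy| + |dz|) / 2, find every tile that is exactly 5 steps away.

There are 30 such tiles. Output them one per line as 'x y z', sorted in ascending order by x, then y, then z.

Walk ring at distance 5 from (3, -2, -1):
Start at center + D4*5 = (-2, -2, 4)
  hex 0: (-2, -2, 4)
  hex 1: (-1, -3, 4)
  hex 2: (0, -4, 4)
  hex 3: (1, -5, 4)
  hex 4: (2, -6, 4)
  hex 5: (3, -7, 4)
  hex 6: (4, -7, 3)
  hex 7: (5, -7, 2)
  hex 8: (6, -7, 1)
  hex 9: (7, -7, 0)
  hex 10: (8, -7, -1)
  hex 11: (8, -6, -2)
  hex 12: (8, -5, -3)
  hex 13: (8, -4, -4)
  hex 14: (8, -3, -5)
  hex 15: (8, -2, -6)
  hex 16: (7, -1, -6)
  hex 17: (6, 0, -6)
  hex 18: (5, 1, -6)
  hex 19: (4, 2, -6)
  hex 20: (3, 3, -6)
  hex 21: (2, 3, -5)
  hex 22: (1, 3, -4)
  hex 23: (0, 3, -3)
  hex 24: (-1, 3, -2)
  hex 25: (-2, 3, -1)
  hex 26: (-2, 2, 0)
  hex 27: (-2, 1, 1)
  hex 28: (-2, 0, 2)
  hex 29: (-2, -1, 3)
Sorted: 30 hexes.

Answer: -2 -2 4
-2 -1 3
-2 0 2
-2 1 1
-2 2 0
-2 3 -1
-1 -3 4
-1 3 -2
0 -4 4
0 3 -3
1 -5 4
1 3 -4
2 -6 4
2 3 -5
3 -7 4
3 3 -6
4 -7 3
4 2 -6
5 -7 2
5 1 -6
6 -7 1
6 0 -6
7 -7 0
7 -1 -6
8 -7 -1
8 -6 -2
8 -5 -3
8 -4 -4
8 -3 -5
8 -2 -6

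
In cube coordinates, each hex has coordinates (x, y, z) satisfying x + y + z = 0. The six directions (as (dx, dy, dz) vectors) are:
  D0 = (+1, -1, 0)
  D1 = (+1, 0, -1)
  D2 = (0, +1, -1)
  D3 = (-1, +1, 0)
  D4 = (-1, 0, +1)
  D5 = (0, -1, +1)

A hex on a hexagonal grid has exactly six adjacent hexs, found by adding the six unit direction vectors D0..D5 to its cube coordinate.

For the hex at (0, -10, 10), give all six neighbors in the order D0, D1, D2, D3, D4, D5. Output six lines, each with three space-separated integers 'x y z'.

Answer: 1 -11 10
1 -10 9
0 -9 9
-1 -9 10
-1 -10 11
0 -11 11

Derivation:
Center: (0, -10, 10). Add each direction:
  D0: (0, -10, 10) + (1, -1, 0) = (1, -11, 10)
  D1: (0, -10, 10) + (1, 0, -1) = (1, -10, 9)
  D2: (0, -10, 10) + (0, 1, -1) = (0, -9, 9)
  D3: (0, -10, 10) + (-1, 1, 0) = (-1, -9, 10)
  D4: (0, -10, 10) + (-1, 0, 1) = (-1, -10, 11)
  D5: (0, -10, 10) + (0, -1, 1) = (0, -11, 11)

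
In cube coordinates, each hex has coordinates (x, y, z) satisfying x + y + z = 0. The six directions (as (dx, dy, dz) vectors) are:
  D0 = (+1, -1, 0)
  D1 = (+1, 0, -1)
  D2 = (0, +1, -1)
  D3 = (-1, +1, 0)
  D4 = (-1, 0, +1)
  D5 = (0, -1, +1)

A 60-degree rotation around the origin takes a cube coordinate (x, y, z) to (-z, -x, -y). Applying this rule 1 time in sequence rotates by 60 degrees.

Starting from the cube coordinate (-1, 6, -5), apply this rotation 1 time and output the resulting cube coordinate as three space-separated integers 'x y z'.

Answer: 5 1 -6

Derivation:
Start: (-1, 6, -5)
Step 1: (-1, 6, -5) -> (-(-5), -(-1), -(6)) = (5, 1, -6)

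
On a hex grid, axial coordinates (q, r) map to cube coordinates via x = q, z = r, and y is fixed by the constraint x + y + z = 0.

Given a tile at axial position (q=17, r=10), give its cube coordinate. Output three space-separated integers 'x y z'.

Answer: 17 -27 10

Derivation:
x = q = 17
z = r = 10
y = -x - z = -(17) - (10) = -27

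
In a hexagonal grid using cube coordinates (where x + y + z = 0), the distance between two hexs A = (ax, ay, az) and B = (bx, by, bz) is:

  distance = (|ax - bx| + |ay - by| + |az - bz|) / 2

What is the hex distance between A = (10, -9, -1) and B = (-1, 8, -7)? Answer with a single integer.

|ax - bx| = |10 - (-1)| = 11
|ay - by| = |-9 - 8| = 17
|az - bz| = |-1 - (-7)| = 6
distance = (11 + 17 + 6) / 2 = 34 / 2 = 17

Answer: 17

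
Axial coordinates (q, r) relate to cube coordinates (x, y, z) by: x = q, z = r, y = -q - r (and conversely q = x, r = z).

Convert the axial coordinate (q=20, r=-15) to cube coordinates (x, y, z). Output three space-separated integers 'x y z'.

x = q = 20
z = r = -15
y = -x - z = -(20) - (-15) = -5

Answer: 20 -5 -15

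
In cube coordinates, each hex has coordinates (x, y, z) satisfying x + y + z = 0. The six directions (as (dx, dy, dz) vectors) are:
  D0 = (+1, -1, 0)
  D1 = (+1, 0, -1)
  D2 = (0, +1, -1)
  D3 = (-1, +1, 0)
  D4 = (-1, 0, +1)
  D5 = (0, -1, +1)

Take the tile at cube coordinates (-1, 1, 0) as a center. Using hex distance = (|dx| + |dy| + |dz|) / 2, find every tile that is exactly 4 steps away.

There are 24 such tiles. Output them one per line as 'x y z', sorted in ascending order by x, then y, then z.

Answer: -5 1 4
-5 2 3
-5 3 2
-5 4 1
-5 5 0
-4 0 4
-4 5 -1
-3 -1 4
-3 5 -2
-2 -2 4
-2 5 -3
-1 -3 4
-1 5 -4
0 -3 3
0 4 -4
1 -3 2
1 3 -4
2 -3 1
2 2 -4
3 -3 0
3 -2 -1
3 -1 -2
3 0 -3
3 1 -4

Derivation:
Walk ring at distance 4 from (-1, 1, 0):
Start at center + D4*4 = (-5, 1, 4)
  hex 0: (-5, 1, 4)
  hex 1: (-4, 0, 4)
  hex 2: (-3, -1, 4)
  hex 3: (-2, -2, 4)
  hex 4: (-1, -3, 4)
  hex 5: (0, -3, 3)
  hex 6: (1, -3, 2)
  hex 7: (2, -3, 1)
  hex 8: (3, -3, 0)
  hex 9: (3, -2, -1)
  hex 10: (3, -1, -2)
  hex 11: (3, 0, -3)
  hex 12: (3, 1, -4)
  hex 13: (2, 2, -4)
  hex 14: (1, 3, -4)
  hex 15: (0, 4, -4)
  hex 16: (-1, 5, -4)
  hex 17: (-2, 5, -3)
  hex 18: (-3, 5, -2)
  hex 19: (-4, 5, -1)
  hex 20: (-5, 5, 0)
  hex 21: (-5, 4, 1)
  hex 22: (-5, 3, 2)
  hex 23: (-5, 2, 3)
Sorted: 24 hexes.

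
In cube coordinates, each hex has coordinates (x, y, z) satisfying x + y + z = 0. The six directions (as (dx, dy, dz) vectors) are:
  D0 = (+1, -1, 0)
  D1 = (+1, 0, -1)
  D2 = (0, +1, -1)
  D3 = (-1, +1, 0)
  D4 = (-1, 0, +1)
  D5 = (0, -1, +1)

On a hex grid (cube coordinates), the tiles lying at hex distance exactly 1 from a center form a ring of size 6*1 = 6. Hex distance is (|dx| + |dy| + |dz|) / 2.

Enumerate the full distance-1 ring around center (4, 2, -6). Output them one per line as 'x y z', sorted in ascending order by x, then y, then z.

Answer: 3 2 -5
3 3 -6
4 1 -5
4 3 -7
5 1 -6
5 2 -7

Derivation:
Walk ring at distance 1 from (4, 2, -6):
Start at center + D4*1 = (3, 2, -5)
  hex 0: (3, 2, -5)
  hex 1: (4, 1, -5)
  hex 2: (5, 1, -6)
  hex 3: (5, 2, -7)
  hex 4: (4, 3, -7)
  hex 5: (3, 3, -6)
Sorted: 6 hexes.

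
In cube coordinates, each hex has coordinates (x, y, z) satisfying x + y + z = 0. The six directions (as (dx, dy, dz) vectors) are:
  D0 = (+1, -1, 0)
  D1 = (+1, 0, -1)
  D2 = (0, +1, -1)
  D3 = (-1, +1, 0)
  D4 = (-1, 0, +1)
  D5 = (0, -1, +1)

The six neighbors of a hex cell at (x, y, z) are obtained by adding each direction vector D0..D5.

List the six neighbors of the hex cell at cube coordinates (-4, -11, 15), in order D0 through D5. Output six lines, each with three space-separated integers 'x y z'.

Answer: -3 -12 15
-3 -11 14
-4 -10 14
-5 -10 15
-5 -11 16
-4 -12 16

Derivation:
Center: (-4, -11, 15). Add each direction:
  D0: (-4, -11, 15) + (1, -1, 0) = (-3, -12, 15)
  D1: (-4, -11, 15) + (1, 0, -1) = (-3, -11, 14)
  D2: (-4, -11, 15) + (0, 1, -1) = (-4, -10, 14)
  D3: (-4, -11, 15) + (-1, 1, 0) = (-5, -10, 15)
  D4: (-4, -11, 15) + (-1, 0, 1) = (-5, -11, 16)
  D5: (-4, -11, 15) + (0, -1, 1) = (-4, -12, 16)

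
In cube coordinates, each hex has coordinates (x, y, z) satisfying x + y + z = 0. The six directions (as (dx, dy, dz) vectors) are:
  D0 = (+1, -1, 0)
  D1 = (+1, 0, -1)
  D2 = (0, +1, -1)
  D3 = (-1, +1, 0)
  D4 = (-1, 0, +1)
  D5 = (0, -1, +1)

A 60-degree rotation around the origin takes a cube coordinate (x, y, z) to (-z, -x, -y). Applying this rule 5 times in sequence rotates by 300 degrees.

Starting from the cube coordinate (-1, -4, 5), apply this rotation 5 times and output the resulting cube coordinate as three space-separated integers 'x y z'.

Answer: 4 -5 1

Derivation:
Start: (-1, -4, 5)
Step 1: (-1, -4, 5) -> (-(5), -(-1), -(-4)) = (-5, 1, 4)
Step 2: (-5, 1, 4) -> (-(4), -(-5), -(1)) = (-4, 5, -1)
Step 3: (-4, 5, -1) -> (-(-1), -(-4), -(5)) = (1, 4, -5)
Step 4: (1, 4, -5) -> (-(-5), -(1), -(4)) = (5, -1, -4)
Step 5: (5, -1, -4) -> (-(-4), -(5), -(-1)) = (4, -5, 1)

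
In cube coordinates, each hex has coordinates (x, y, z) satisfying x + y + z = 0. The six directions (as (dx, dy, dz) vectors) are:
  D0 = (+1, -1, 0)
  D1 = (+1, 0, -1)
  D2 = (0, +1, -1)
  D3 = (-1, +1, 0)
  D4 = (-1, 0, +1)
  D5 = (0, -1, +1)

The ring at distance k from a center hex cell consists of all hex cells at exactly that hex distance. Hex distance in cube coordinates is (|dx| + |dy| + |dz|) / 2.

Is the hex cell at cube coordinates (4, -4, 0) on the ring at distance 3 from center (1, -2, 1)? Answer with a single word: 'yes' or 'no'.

|px - cx| = |4 - 1| = 3
|py - cy| = |-4 - (-2)| = 2
|pz - cz| = |0 - 1| = 1
distance = (3+2+1)/2 = 6/2 = 3
radius = 3; distance == radius -> yes

Answer: yes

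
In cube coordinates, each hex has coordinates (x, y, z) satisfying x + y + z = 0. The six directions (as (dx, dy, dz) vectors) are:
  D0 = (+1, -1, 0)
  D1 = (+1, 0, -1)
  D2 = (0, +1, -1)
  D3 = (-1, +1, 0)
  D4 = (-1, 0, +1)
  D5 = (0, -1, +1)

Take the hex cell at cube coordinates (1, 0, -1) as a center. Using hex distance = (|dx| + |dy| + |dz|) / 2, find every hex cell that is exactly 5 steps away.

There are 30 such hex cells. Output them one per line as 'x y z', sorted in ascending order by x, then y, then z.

Answer: -4 0 4
-4 1 3
-4 2 2
-4 3 1
-4 4 0
-4 5 -1
-3 -1 4
-3 5 -2
-2 -2 4
-2 5 -3
-1 -3 4
-1 5 -4
0 -4 4
0 5 -5
1 -5 4
1 5 -6
2 -5 3
2 4 -6
3 -5 2
3 3 -6
4 -5 1
4 2 -6
5 -5 0
5 1 -6
6 -5 -1
6 -4 -2
6 -3 -3
6 -2 -4
6 -1 -5
6 0 -6

Derivation:
Walk ring at distance 5 from (1, 0, -1):
Start at center + D4*5 = (-4, 0, 4)
  hex 0: (-4, 0, 4)
  hex 1: (-3, -1, 4)
  hex 2: (-2, -2, 4)
  hex 3: (-1, -3, 4)
  hex 4: (0, -4, 4)
  hex 5: (1, -5, 4)
  hex 6: (2, -5, 3)
  hex 7: (3, -5, 2)
  hex 8: (4, -5, 1)
  hex 9: (5, -5, 0)
  hex 10: (6, -5, -1)
  hex 11: (6, -4, -2)
  hex 12: (6, -3, -3)
  hex 13: (6, -2, -4)
  hex 14: (6, -1, -5)
  hex 15: (6, 0, -6)
  hex 16: (5, 1, -6)
  hex 17: (4, 2, -6)
  hex 18: (3, 3, -6)
  hex 19: (2, 4, -6)
  hex 20: (1, 5, -6)
  hex 21: (0, 5, -5)
  hex 22: (-1, 5, -4)
  hex 23: (-2, 5, -3)
  hex 24: (-3, 5, -2)
  hex 25: (-4, 5, -1)
  hex 26: (-4, 4, 0)
  hex 27: (-4, 3, 1)
  hex 28: (-4, 2, 2)
  hex 29: (-4, 1, 3)
Sorted: 30 hexes.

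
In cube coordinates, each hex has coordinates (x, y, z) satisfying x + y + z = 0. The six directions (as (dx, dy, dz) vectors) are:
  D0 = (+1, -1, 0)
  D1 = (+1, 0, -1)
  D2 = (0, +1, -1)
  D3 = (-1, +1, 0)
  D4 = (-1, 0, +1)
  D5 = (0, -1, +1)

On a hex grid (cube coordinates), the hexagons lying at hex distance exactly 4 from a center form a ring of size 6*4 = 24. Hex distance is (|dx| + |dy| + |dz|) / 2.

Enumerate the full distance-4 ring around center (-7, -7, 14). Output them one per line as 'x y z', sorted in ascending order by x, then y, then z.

Answer: -11 -7 18
-11 -6 17
-11 -5 16
-11 -4 15
-11 -3 14
-10 -8 18
-10 -3 13
-9 -9 18
-9 -3 12
-8 -10 18
-8 -3 11
-7 -11 18
-7 -3 10
-6 -11 17
-6 -4 10
-5 -11 16
-5 -5 10
-4 -11 15
-4 -6 10
-3 -11 14
-3 -10 13
-3 -9 12
-3 -8 11
-3 -7 10

Derivation:
Walk ring at distance 4 from (-7, -7, 14):
Start at center + D4*4 = (-11, -7, 18)
  hex 0: (-11, -7, 18)
  hex 1: (-10, -8, 18)
  hex 2: (-9, -9, 18)
  hex 3: (-8, -10, 18)
  hex 4: (-7, -11, 18)
  hex 5: (-6, -11, 17)
  hex 6: (-5, -11, 16)
  hex 7: (-4, -11, 15)
  hex 8: (-3, -11, 14)
  hex 9: (-3, -10, 13)
  hex 10: (-3, -9, 12)
  hex 11: (-3, -8, 11)
  hex 12: (-3, -7, 10)
  hex 13: (-4, -6, 10)
  hex 14: (-5, -5, 10)
  hex 15: (-6, -4, 10)
  hex 16: (-7, -3, 10)
  hex 17: (-8, -3, 11)
  hex 18: (-9, -3, 12)
  hex 19: (-10, -3, 13)
  hex 20: (-11, -3, 14)
  hex 21: (-11, -4, 15)
  hex 22: (-11, -5, 16)
  hex 23: (-11, -6, 17)
Sorted: 24 hexes.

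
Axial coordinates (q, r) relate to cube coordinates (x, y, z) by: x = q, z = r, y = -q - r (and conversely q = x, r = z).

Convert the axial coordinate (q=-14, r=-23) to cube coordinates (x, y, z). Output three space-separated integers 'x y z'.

x = q = -14
z = r = -23
y = -x - z = -(-14) - (-23) = 37

Answer: -14 37 -23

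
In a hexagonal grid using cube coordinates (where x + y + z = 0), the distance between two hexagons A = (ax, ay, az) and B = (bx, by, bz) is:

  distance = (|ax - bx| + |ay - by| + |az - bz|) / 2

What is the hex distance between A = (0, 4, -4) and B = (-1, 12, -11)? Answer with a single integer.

Answer: 8

Derivation:
|ax - bx| = |0 - (-1)| = 1
|ay - by| = |4 - 12| = 8
|az - bz| = |-4 - (-11)| = 7
distance = (1 + 8 + 7) / 2 = 16 / 2 = 8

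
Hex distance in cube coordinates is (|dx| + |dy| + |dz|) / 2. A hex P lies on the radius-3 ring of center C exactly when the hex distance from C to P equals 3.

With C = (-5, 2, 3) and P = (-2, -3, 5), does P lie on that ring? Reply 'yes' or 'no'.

|px - cx| = |-2 - (-5)| = 3
|py - cy| = |-3 - 2| = 5
|pz - cz| = |5 - 3| = 2
distance = (3+5+2)/2 = 10/2 = 5
radius = 3; distance != radius -> no

Answer: no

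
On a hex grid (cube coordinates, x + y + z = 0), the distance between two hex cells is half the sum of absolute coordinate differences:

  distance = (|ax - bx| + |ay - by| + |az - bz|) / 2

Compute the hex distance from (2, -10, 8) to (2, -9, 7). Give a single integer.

Answer: 1

Derivation:
|ax - bx| = |2 - 2| = 0
|ay - by| = |-10 - (-9)| = 1
|az - bz| = |8 - 7| = 1
distance = (0 + 1 + 1) / 2 = 2 / 2 = 1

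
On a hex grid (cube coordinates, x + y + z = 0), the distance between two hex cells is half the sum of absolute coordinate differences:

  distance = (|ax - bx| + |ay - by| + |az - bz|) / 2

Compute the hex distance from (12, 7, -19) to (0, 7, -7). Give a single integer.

Answer: 12

Derivation:
|ax - bx| = |12 - 0| = 12
|ay - by| = |7 - 7| = 0
|az - bz| = |-19 - (-7)| = 12
distance = (12 + 0 + 12) / 2 = 24 / 2 = 12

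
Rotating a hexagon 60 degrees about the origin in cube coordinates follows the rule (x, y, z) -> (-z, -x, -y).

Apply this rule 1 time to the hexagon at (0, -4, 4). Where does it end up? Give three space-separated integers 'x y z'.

Start: (0, -4, 4)
Step 1: (0, -4, 4) -> (-(4), -(0), -(-4)) = (-4, 0, 4)

Answer: -4 0 4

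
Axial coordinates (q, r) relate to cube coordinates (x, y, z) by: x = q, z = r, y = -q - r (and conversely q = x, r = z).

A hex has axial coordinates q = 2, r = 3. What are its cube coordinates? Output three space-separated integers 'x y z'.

Answer: 2 -5 3

Derivation:
x = q = 2
z = r = 3
y = -x - z = -(2) - (3) = -5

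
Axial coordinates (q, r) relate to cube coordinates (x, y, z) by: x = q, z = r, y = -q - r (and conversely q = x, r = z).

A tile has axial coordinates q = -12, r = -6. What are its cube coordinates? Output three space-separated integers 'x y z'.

x = q = -12
z = r = -6
y = -x - z = -(-12) - (-6) = 18

Answer: -12 18 -6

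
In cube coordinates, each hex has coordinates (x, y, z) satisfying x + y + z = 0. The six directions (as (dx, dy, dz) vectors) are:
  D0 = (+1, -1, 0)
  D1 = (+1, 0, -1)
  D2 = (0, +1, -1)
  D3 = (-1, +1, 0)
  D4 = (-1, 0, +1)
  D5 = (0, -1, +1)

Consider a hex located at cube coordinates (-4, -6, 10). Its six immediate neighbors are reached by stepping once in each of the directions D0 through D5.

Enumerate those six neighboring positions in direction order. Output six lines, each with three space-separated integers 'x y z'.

Center: (-4, -6, 10). Add each direction:
  D0: (-4, -6, 10) + (1, -1, 0) = (-3, -7, 10)
  D1: (-4, -6, 10) + (1, 0, -1) = (-3, -6, 9)
  D2: (-4, -6, 10) + (0, 1, -1) = (-4, -5, 9)
  D3: (-4, -6, 10) + (-1, 1, 0) = (-5, -5, 10)
  D4: (-4, -6, 10) + (-1, 0, 1) = (-5, -6, 11)
  D5: (-4, -6, 10) + (0, -1, 1) = (-4, -7, 11)

Answer: -3 -7 10
-3 -6 9
-4 -5 9
-5 -5 10
-5 -6 11
-4 -7 11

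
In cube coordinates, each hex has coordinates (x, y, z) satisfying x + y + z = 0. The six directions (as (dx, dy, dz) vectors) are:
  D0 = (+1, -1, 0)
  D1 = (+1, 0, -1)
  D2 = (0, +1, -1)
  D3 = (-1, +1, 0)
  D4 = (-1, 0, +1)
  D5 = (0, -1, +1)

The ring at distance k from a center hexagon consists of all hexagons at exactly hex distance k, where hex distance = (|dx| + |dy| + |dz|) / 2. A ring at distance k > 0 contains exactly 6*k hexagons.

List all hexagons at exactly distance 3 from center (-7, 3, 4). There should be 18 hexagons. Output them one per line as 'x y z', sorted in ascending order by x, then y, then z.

Answer: -10 3 7
-10 4 6
-10 5 5
-10 6 4
-9 2 7
-9 6 3
-8 1 7
-8 6 2
-7 0 7
-7 6 1
-6 0 6
-6 5 1
-5 0 5
-5 4 1
-4 0 4
-4 1 3
-4 2 2
-4 3 1

Derivation:
Walk ring at distance 3 from (-7, 3, 4):
Start at center + D4*3 = (-10, 3, 7)
  hex 0: (-10, 3, 7)
  hex 1: (-9, 2, 7)
  hex 2: (-8, 1, 7)
  hex 3: (-7, 0, 7)
  hex 4: (-6, 0, 6)
  hex 5: (-5, 0, 5)
  hex 6: (-4, 0, 4)
  hex 7: (-4, 1, 3)
  hex 8: (-4, 2, 2)
  hex 9: (-4, 3, 1)
  hex 10: (-5, 4, 1)
  hex 11: (-6, 5, 1)
  hex 12: (-7, 6, 1)
  hex 13: (-8, 6, 2)
  hex 14: (-9, 6, 3)
  hex 15: (-10, 6, 4)
  hex 16: (-10, 5, 5)
  hex 17: (-10, 4, 6)
Sorted: 18 hexes.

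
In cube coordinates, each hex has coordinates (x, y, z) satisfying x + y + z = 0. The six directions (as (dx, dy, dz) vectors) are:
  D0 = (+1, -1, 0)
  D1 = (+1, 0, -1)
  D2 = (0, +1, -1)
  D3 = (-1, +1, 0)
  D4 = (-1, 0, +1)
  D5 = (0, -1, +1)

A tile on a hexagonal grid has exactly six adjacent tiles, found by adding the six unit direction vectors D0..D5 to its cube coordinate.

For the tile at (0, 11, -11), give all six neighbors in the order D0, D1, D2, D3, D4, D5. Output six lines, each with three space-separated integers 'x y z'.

Answer: 1 10 -11
1 11 -12
0 12 -12
-1 12 -11
-1 11 -10
0 10 -10

Derivation:
Center: (0, 11, -11). Add each direction:
  D0: (0, 11, -11) + (1, -1, 0) = (1, 10, -11)
  D1: (0, 11, -11) + (1, 0, -1) = (1, 11, -12)
  D2: (0, 11, -11) + (0, 1, -1) = (0, 12, -12)
  D3: (0, 11, -11) + (-1, 1, 0) = (-1, 12, -11)
  D4: (0, 11, -11) + (-1, 0, 1) = (-1, 11, -10)
  D5: (0, 11, -11) + (0, -1, 1) = (0, 10, -10)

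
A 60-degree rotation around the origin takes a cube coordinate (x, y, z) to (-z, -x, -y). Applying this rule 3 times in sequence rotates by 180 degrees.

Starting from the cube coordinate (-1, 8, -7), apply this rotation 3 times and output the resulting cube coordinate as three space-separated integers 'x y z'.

Start: (-1, 8, -7)
Step 1: (-1, 8, -7) -> (-(-7), -(-1), -(8)) = (7, 1, -8)
Step 2: (7, 1, -8) -> (-(-8), -(7), -(1)) = (8, -7, -1)
Step 3: (8, -7, -1) -> (-(-1), -(8), -(-7)) = (1, -8, 7)

Answer: 1 -8 7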